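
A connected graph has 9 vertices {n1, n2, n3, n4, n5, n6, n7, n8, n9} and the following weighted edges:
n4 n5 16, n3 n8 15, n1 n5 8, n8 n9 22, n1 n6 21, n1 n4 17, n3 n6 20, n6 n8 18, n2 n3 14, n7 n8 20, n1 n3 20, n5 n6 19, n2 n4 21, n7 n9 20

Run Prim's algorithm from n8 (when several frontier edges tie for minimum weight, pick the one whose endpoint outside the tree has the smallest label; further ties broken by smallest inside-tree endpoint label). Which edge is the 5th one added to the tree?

Prim, starting at n8.
Step 1: cheapest edge leaving the tree is n3 n8 (15); add n3.
Step 2: cheapest edge leaving the tree is n2 n3 (14); add n2.
Step 3: cheapest edge leaving the tree is n6 n8 (18); add n6.
Step 4: cheapest edge leaving the tree is n5 n6 (19); add n5.
Step 5: cheapest edge leaving the tree is n1 n5 (8); add n1.
Step 6: cheapest edge leaving the tree is n4 n5 (16); add n4.
Step 7: cheapest edge leaving the tree is n7 n8 (20); add n7.
Step 8: cheapest edge leaving the tree is n7 n9 (20); add n9.
The 5th edge added is n1 n5.

n1-n5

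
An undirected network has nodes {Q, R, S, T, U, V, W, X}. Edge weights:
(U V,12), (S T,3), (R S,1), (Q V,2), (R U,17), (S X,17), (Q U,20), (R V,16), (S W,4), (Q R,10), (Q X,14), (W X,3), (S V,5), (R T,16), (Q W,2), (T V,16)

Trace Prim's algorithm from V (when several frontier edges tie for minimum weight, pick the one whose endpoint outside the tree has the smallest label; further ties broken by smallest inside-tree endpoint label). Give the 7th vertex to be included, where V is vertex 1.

T

Prim, starting at V.
Step 1: cheapest edge leaving the tree is Q V (2); add Q.
Step 2: cheapest edge leaving the tree is Q W (2); add W.
Step 3: cheapest edge leaving the tree is W X (3); add X.
Step 4: cheapest edge leaving the tree is S W (4); add S.
Step 5: cheapest edge leaving the tree is R S (1); add R.
Step 6: cheapest edge leaving the tree is S T (3); add T.
Step 7: cheapest edge leaving the tree is U V (12); add U.
Vertex order: V, Q, W, X, S, R, T, U. The 7th vertex is T.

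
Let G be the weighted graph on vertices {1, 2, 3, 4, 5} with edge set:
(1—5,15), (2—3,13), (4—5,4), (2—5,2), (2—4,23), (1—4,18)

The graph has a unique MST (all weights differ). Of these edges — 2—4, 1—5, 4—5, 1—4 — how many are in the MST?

2

Kruskal's algorithm — process edges by increasing weight (ties by edge label):
2—5 (2): add. Components now {1} {2,5} {3} {4}
4—5 (4): add. Components now {1} {2,4,5} {3}
2—3 (13): add. Components now {1} {2,3,4,5}
1—5 (15): add. Components now {1,2,3,4,5}
MST edge set: {2—5, 4—5, 2—3, 1—5}.
Of the listed edges, {1—5, 4—5} are in the MST → 2.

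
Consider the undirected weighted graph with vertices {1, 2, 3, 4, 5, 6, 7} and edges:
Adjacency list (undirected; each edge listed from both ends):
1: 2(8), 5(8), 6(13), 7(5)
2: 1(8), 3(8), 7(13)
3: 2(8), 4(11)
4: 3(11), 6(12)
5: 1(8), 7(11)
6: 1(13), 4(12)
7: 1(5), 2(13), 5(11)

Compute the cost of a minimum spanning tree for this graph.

Sort edges by weight, then run Kruskal:
1–7 (5): add — endpoints in different components.
1–2 (8): add — endpoints in different components.
1–5 (8): add — endpoints in different components.
2–3 (8): add — endpoints in different components.
3–4 (11): add — endpoints in different components.
5–7 (11): skip — 5 and 7 already connected.
4–6 (12): add — endpoints in different components.
MST edges: 1–7, 1–2, 1–5, 2–3, 3–4, 4–6; total weight 5+8+8+8+11+12 = 52.

52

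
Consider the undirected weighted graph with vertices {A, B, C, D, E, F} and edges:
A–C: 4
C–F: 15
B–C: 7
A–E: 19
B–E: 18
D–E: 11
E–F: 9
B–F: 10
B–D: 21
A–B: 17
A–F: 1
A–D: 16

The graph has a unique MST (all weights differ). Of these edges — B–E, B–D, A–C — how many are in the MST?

Kruskal: consider edges lightest-first.
A–F (1): add — endpoints in different components.
A–C (4): add — endpoints in different components.
B–C (7): add — endpoints in different components.
E–F (9): add — endpoints in different components.
B–F (10): skip — B and F already connected.
D–E (11): add — endpoints in different components.
MST edge set: {A–F, A–C, B–C, E–F, D–E}.
Of the listed edges, {A–C} are in the MST → 1.

1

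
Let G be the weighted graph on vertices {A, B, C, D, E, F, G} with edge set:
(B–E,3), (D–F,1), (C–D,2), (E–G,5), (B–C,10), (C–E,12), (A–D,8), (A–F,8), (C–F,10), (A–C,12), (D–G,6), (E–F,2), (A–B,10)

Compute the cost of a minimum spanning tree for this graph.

21

Sort edges by weight, then run Kruskal:
D–F (1): add. Components now {A} {B} {C} {D,F} {E} {G}
C–D (2): add. Components now {A} {B} {C,D,F} {E} {G}
E–F (2): add. Components now {A} {B} {C,D,E,F} {G}
B–E (3): add. Components now {A} {B,C,D,E,F} {G}
E–G (5): add. Components now {A} {B,C,D,E,F,G}
D–G (6): skip — D and G already connected.
A–D (8): add. Components now {A,B,C,D,E,F,G}
MST edges: D–F, C–D, E–F, B–E, E–G, A–D; total weight 1+2+2+3+5+8 = 21.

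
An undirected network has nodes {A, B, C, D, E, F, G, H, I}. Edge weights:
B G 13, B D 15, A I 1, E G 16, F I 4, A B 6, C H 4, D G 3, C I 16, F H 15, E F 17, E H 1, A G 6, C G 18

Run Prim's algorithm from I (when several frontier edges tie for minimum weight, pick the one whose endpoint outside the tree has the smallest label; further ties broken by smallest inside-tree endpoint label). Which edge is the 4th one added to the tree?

Prim's algorithm from I:
Step 1: frontier [A I 1, F I 4, C I 16] → take A I (1); add A.
Step 2: frontier [A B 6, A G 6, F I 4, C I 16] → take F I (4); add F.
Step 3: frontier [A B 6, A G 6, F H 15, E F 17, C I 16] → take A B (6); add B.
Step 4: frontier [A G 6, B G 13, B D 15, F H 15, E F 17, C I 16] → take A G (6); add G.
Step 5: frontier [B D 15, F H 15, E F 17, D G 3, E G 16, C G 18, C I 16] → take D G (3); add D.
Step 6: frontier [F H 15, E F 17, E G 16, C G 18, C I 16] → take F H (15); add H.
Step 7: frontier [E F 17, E G 16, C G 18, E H 1, C H 4, C I 16] → take E H (1); add E.
Step 8: frontier [C G 18, C H 4, C I 16] → take C H (4); add C.
The 4th edge added is A G.

A-G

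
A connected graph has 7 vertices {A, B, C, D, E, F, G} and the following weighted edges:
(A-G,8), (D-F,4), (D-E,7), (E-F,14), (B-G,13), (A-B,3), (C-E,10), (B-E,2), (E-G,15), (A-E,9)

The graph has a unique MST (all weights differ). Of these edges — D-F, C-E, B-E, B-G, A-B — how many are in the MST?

4

Sort edges by weight, then run Kruskal:
B-E (2): add. Components now {A} {B,E} {C} {D} {F} {G}
A-B (3): add. Components now {A,B,E} {C} {D} {F} {G}
D-F (4): add. Components now {A,B,E} {C} {D,F} {G}
D-E (7): add. Components now {A,B,D,E,F} {C} {G}
A-G (8): add. Components now {A,B,D,E,F,G} {C}
A-E (9): skip — A and E already connected.
C-E (10): add. Components now {A,B,C,D,E,F,G}
MST edge set: {B-E, A-B, D-F, D-E, A-G, C-E}.
Of the listed edges, {D-F, C-E, B-E, A-B} are in the MST → 4.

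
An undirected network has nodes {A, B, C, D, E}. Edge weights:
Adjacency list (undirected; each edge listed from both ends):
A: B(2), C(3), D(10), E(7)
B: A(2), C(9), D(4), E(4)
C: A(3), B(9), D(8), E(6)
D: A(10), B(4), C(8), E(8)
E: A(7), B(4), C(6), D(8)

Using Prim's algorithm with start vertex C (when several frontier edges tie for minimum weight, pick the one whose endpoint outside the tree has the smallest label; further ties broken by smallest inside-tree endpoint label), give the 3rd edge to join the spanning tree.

Prim, starting at C.
Step 1: frontier [A C 3, C E 6, C D 8, B C 9] → take A C (3); add A.
Step 2: frontier [A B 2, A E 7, A D 10, C E 6, C D 8, B C 9] → take A B (2); add B.
Step 3: frontier [A E 7, A D 10, B D 4, B E 4, C E 6, C D 8] → take B D (4); add D.
Step 4: frontier [A E 7, B E 4, C E 6, D E 8] → take B E (4); add E.
The 3rd edge added is B D.

B-D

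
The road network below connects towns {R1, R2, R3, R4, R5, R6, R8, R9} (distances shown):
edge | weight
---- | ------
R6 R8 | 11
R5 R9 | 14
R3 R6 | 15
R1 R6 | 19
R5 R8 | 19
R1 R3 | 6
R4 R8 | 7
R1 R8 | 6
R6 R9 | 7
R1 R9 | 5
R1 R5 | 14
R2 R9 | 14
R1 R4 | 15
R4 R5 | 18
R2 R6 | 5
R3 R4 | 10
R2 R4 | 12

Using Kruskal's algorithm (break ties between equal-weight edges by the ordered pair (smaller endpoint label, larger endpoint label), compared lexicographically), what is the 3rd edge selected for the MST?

Sort edges by weight, then run Kruskal:
R1 R9 (5): add — endpoints in different components.
R2 R6 (5): add — endpoints in different components.
R1 R3 (6): add — endpoints in different components.
R1 R8 (6): add — endpoints in different components.
R4 R8 (7): add — endpoints in different components.
R6 R9 (7): add — endpoints in different components.
R3 R4 (10): skip — R3 and R4 already connected.
R6 R8 (11): skip — R6 and R8 already connected.
R2 R4 (12): skip — R2 and R4 already connected.
R1 R5 (14): add — endpoints in different components.
The 3rd edge added is R1 R3.

R1-R3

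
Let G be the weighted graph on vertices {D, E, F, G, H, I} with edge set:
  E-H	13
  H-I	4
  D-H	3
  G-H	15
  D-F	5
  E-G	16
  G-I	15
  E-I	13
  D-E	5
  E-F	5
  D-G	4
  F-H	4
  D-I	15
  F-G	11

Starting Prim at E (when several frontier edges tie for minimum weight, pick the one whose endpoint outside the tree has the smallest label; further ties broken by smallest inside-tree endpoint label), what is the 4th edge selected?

D-G

Prim's algorithm from E:
Step 1: frontier [D-E 5, E-F 5, E-H 13, E-I 13, E-G 16] → take D-E (5); add D.
Step 2: frontier [D-H 3, D-G 4, D-F 5, D-I 15, E-F 5, E-H 13, E-I 13, E-G 16] → take D-H (3); add H.
Step 3: frontier [D-G 4, D-F 5, D-I 15, E-F 5, E-I 13, E-G 16, F-H 4, H-I 4, G-H 15] → take F-H (4); add F.
Step 4: frontier [D-G 4, D-I 15, E-I 13, E-G 16, F-G 11, H-I 4, G-H 15] → take D-G (4); add G.
Step 5: frontier [D-I 15, E-I 13, G-I 15, H-I 4] → take H-I (4); add I.
The 4th edge added is D-G.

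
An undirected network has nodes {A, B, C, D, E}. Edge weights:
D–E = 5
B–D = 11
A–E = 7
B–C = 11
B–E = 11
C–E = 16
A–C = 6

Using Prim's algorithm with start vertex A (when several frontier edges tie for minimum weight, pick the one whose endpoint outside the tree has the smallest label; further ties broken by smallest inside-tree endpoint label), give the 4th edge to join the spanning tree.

B-C

Grow the tree from A using Prim:
Step 1: cheapest edge leaving the tree is A–C (6); add C.
Step 2: cheapest edge leaving the tree is A–E (7); add E.
Step 3: cheapest edge leaving the tree is D–E (5); add D.
Step 4: cheapest edge leaving the tree is B–C (11); add B.
The 4th edge added is B–C.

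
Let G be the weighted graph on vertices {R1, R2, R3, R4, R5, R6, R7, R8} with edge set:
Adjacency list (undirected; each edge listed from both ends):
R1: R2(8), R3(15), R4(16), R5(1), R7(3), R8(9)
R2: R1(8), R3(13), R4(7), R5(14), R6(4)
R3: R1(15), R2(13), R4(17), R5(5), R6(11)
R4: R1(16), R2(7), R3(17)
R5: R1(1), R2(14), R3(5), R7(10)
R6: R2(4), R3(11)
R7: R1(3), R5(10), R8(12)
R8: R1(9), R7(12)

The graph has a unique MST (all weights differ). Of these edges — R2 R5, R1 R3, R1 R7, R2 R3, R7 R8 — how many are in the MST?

1

Sort edges by weight, then run Kruskal:
R1 R5 (1): add — endpoints in different components.
R1 R7 (3): add — endpoints in different components.
R2 R6 (4): add — endpoints in different components.
R3 R5 (5): add — endpoints in different components.
R2 R4 (7): add — endpoints in different components.
R1 R2 (8): add — endpoints in different components.
R1 R8 (9): add — endpoints in different components.
MST edge set: {R1 R5, R1 R7, R2 R6, R3 R5, R2 R4, R1 R2, R1 R8}.
Of the listed edges, {R1 R7} are in the MST → 1.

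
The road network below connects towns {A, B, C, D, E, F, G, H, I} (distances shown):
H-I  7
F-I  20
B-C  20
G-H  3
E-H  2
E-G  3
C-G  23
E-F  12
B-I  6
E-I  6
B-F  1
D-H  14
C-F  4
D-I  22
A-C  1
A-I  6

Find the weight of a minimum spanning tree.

37

Sort edges by weight, then run Kruskal:
A-C (1): add — endpoints in different components.
B-F (1): add — endpoints in different components.
E-H (2): add — endpoints in different components.
E-G (3): add — endpoints in different components.
G-H (3): skip — G and H already connected.
C-F (4): add — endpoints in different components.
A-I (6): add — endpoints in different components.
B-I (6): skip — B and I already connected.
E-I (6): add — endpoints in different components.
H-I (7): skip — H and I already connected.
E-F (12): skip — E and F already connected.
D-H (14): add — endpoints in different components.
MST edges: A-C, B-F, E-H, E-G, C-F, A-I, E-I, D-H; total weight 1+1+2+3+4+6+6+14 = 37.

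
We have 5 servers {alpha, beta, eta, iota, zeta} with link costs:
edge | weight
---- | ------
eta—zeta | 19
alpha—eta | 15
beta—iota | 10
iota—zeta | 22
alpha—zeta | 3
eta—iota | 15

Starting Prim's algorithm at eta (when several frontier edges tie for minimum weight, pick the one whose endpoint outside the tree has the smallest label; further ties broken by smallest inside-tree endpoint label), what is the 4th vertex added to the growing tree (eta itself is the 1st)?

Prim, starting at eta.
Step 1: cheapest edge leaving the tree is alpha—eta (15); add alpha.
Step 2: cheapest edge leaving the tree is alpha—zeta (3); add zeta.
Step 3: cheapest edge leaving the tree is eta—iota (15); add iota.
Step 4: cheapest edge leaving the tree is beta—iota (10); add beta.
Vertex order: eta, alpha, zeta, iota, beta. The 4th vertex is iota.

iota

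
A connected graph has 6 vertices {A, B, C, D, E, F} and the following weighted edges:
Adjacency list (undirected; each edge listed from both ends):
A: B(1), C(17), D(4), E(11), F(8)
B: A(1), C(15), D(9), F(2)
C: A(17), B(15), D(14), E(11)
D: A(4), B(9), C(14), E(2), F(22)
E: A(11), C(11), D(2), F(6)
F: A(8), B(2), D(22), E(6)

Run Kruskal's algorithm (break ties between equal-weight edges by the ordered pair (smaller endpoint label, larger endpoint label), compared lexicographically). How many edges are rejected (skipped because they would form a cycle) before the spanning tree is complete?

Sort edges by weight, then run Kruskal:
A–B (1): add — endpoints in different components.
B–F (2): add — endpoints in different components.
D–E (2): add — endpoints in different components.
A–D (4): add — endpoints in different components.
E–F (6): skip — E and F already connected.
A–F (8): skip — A and F already connected.
B–D (9): skip — B and D already connected.
A–E (11): skip — A and E already connected.
C–E (11): add — endpoints in different components.
Edges rejected before the tree was complete: 4.

4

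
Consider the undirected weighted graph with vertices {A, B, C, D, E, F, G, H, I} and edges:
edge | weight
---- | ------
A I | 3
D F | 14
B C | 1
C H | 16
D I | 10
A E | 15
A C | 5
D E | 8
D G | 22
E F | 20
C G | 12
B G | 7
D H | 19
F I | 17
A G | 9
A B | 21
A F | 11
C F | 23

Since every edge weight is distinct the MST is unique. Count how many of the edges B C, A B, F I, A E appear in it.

Kruskal's algorithm — process edges by increasing weight (ties by edge label):
B C (1): add — endpoints in different components.
A I (3): add — endpoints in different components.
A C (5): add — endpoints in different components.
B G (7): add — endpoints in different components.
D E (8): add — endpoints in different components.
A G (9): skip — A and G already connected.
D I (10): add — endpoints in different components.
A F (11): add — endpoints in different components.
C G (12): skip — C and G already connected.
D F (14): skip — D and F already connected.
A E (15): skip — A and E already connected.
C H (16): add — endpoints in different components.
MST edge set: {B C, A I, A C, B G, D E, D I, A F, C H}.
Of the listed edges, {B C} are in the MST → 1.

1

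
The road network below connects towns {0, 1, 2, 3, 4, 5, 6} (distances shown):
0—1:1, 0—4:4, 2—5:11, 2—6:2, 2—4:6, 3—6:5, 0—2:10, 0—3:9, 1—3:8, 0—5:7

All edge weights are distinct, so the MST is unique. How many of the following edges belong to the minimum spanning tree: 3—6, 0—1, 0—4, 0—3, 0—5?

4

Sort edges by weight, then run Kruskal:
0—1 (1): add — endpoints in different components.
2—6 (2): add — endpoints in different components.
0—4 (4): add — endpoints in different components.
3—6 (5): add — endpoints in different components.
2—4 (6): add — endpoints in different components.
0—5 (7): add — endpoints in different components.
MST edge set: {0—1, 2—6, 0—4, 3—6, 2—4, 0—5}.
Of the listed edges, {3—6, 0—1, 0—4, 0—5} are in the MST → 4.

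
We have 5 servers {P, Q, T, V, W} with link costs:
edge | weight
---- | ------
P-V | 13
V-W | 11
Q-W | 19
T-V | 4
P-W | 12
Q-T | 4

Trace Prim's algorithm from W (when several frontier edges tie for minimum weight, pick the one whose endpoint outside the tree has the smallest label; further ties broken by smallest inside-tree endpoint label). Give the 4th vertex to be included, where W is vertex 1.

Prim's algorithm from W:
Step 1: frontier [V-W 11, P-W 12, Q-W 19] → take V-W (11); add V.
Step 2: frontier [T-V 4, P-V 13, P-W 12, Q-W 19] → take T-V (4); add T.
Step 3: frontier [Q-T 4, P-V 13, P-W 12, Q-W 19] → take Q-T (4); add Q.
Step 4: frontier [P-V 13, P-W 12] → take P-W (12); add P.
Vertex order: W, V, T, Q, P. The 4th vertex is Q.

Q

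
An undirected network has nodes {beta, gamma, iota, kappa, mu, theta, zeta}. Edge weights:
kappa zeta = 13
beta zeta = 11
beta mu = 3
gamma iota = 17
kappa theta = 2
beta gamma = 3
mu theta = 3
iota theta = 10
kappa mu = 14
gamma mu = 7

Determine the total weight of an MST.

Grow the tree from mu using Prim:
Step 1: frontier [beta mu 3, mu theta 3, gamma mu 7, kappa mu 14] → take beta mu (3); add beta.
Step 2: frontier [beta gamma 3, beta zeta 11, mu theta 3, gamma mu 7, kappa mu 14] → take beta gamma (3); add gamma.
Step 3: frontier [beta zeta 11, gamma iota 17, mu theta 3, kappa mu 14] → take mu theta (3); add theta.
Step 4: frontier [beta zeta 11, gamma iota 17, kappa mu 14, kappa theta 2, iota theta 10] → take kappa theta (2); add kappa.
Step 5: frontier [beta zeta 11, gamma iota 17, kappa zeta 13, iota theta 10] → take iota theta (10); add iota.
Step 6: frontier [beta zeta 11, kappa zeta 13] → take beta zeta (11); add zeta.
MST edges: beta mu, beta gamma, mu theta, kappa theta, iota theta, beta zeta; total weight 3+3+3+2+10+11 = 32.

32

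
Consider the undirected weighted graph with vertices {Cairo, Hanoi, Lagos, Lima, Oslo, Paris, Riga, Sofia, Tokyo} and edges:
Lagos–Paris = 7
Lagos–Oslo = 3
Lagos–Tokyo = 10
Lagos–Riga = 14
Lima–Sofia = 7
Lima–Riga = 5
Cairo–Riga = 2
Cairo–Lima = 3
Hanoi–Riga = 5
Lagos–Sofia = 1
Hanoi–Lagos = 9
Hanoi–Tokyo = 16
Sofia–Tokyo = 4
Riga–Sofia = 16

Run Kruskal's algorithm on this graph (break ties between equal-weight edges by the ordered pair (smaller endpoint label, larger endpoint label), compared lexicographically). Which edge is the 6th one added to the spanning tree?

Kruskal's algorithm — process edges by increasing weight (ties by edge label):
Lagos–Sofia (1): add — endpoints in different components.
Cairo–Riga (2): add — endpoints in different components.
Cairo–Lima (3): add — endpoints in different components.
Lagos–Oslo (3): add — endpoints in different components.
Sofia–Tokyo (4): add — endpoints in different components.
Hanoi–Riga (5): add — endpoints in different components.
Lima–Riga (5): skip — Riga and Lima already connected.
Lagos–Paris (7): add — endpoints in different components.
Lima–Sofia (7): add — endpoints in different components.
The 6th edge added is Hanoi–Riga.

Hanoi-Riga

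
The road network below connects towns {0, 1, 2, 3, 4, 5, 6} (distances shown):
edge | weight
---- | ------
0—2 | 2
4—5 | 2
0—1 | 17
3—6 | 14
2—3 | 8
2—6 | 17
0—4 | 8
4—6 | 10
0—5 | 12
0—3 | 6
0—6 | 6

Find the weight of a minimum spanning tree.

Prim, starting at 6.
Step 1: cheapest edge leaving the tree is 0—6 (6); add 0.
Step 2: cheapest edge leaving the tree is 0—2 (2); add 2.
Step 3: cheapest edge leaving the tree is 0—3 (6); add 3.
Step 4: cheapest edge leaving the tree is 0—4 (8); add 4.
Step 5: cheapest edge leaving the tree is 4—5 (2); add 5.
Step 6: cheapest edge leaving the tree is 0—1 (17); add 1.
MST edges: 0—6, 0—2, 0—3, 0—4, 4—5, 0—1; total weight 6+2+6+8+2+17 = 41.

41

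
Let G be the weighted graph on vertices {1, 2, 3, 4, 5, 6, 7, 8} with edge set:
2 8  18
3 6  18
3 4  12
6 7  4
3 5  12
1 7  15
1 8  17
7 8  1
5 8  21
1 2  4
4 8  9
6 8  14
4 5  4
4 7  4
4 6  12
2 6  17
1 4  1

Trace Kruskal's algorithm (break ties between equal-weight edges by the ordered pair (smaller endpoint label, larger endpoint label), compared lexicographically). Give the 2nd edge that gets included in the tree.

7-8

Kruskal: consider edges lightest-first.
1 4 (1): add — endpoints in different components.
7 8 (1): add — endpoints in different components.
1 2 (4): add — endpoints in different components.
4 5 (4): add — endpoints in different components.
4 7 (4): add — endpoints in different components.
6 7 (4): add — endpoints in different components.
4 8 (9): skip — 4 and 8 already connected.
3 4 (12): add — endpoints in different components.
The 2nd edge added is 7 8.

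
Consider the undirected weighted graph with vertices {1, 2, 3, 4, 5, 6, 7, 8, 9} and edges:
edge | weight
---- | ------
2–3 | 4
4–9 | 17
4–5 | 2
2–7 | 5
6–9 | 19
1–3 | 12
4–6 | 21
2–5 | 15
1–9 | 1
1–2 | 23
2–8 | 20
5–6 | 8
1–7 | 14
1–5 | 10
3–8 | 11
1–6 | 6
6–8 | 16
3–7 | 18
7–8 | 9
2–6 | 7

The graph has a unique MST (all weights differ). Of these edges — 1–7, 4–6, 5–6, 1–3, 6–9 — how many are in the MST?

Kruskal: consider edges lightest-first.
1–9 (1): add — endpoints in different components.
4–5 (2): add — endpoints in different components.
2–3 (4): add — endpoints in different components.
2–7 (5): add — endpoints in different components.
1–6 (6): add — endpoints in different components.
2–6 (7): add — endpoints in different components.
5–6 (8): add — endpoints in different components.
7–8 (9): add — endpoints in different components.
MST edge set: {1–9, 4–5, 2–3, 2–7, 1–6, 2–6, 5–6, 7–8}.
Of the listed edges, {5–6} are in the MST → 1.

1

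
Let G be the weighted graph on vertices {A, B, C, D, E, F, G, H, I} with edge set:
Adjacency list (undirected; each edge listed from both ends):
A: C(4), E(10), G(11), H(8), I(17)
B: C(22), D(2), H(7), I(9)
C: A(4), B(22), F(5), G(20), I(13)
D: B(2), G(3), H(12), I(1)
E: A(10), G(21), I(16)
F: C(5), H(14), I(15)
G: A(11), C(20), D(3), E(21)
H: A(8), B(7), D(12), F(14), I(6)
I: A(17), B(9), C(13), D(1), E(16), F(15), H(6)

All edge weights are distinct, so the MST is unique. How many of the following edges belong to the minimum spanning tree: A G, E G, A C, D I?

2

Sort edges by weight, then run Kruskal:
D I (1): add — endpoints in different components.
B D (2): add — endpoints in different components.
D G (3): add — endpoints in different components.
A C (4): add — endpoints in different components.
C F (5): add — endpoints in different components.
H I (6): add — endpoints in different components.
B H (7): skip — B and H already connected.
A H (8): add — endpoints in different components.
B I (9): skip — B and I already connected.
A E (10): add — endpoints in different components.
MST edge set: {D I, B D, D G, A C, C F, H I, A H, A E}.
Of the listed edges, {A C, D I} are in the MST → 2.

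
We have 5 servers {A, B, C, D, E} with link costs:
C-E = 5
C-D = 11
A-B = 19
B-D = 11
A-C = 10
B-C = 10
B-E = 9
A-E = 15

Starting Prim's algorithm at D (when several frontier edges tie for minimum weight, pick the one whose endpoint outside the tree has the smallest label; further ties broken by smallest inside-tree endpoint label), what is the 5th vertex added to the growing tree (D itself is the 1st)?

Prim, starting at D.
Step 1: frontier [B-D 11, C-D 11] → take B-D (11); add B.
Step 2: frontier [B-E 9, B-C 10, A-B 19, C-D 11] → take B-E (9); add E.
Step 3: frontier [B-C 10, A-B 19, C-D 11, C-E 5, A-E 15] → take C-E (5); add C.
Step 4: frontier [A-B 19, A-C 10, A-E 15] → take A-C (10); add A.
Vertex order: D, B, E, C, A. The 5th vertex is A.

A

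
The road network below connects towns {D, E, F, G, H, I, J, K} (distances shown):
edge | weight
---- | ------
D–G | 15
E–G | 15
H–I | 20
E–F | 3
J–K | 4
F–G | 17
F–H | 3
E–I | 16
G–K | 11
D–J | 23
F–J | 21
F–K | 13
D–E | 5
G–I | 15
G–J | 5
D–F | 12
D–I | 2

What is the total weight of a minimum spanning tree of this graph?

Sort edges by weight, then run Kruskal:
D–I (2): add — endpoints in different components.
E–F (3): add — endpoints in different components.
F–H (3): add — endpoints in different components.
J–K (4): add — endpoints in different components.
D–E (5): add — endpoints in different components.
G–J (5): add — endpoints in different components.
G–K (11): skip — G and K already connected.
D–F (12): skip — D and F already connected.
F–K (13): add — endpoints in different components.
MST edges: D–I, E–F, F–H, J–K, D–E, G–J, F–K; total weight 2+3+3+4+5+5+13 = 35.

35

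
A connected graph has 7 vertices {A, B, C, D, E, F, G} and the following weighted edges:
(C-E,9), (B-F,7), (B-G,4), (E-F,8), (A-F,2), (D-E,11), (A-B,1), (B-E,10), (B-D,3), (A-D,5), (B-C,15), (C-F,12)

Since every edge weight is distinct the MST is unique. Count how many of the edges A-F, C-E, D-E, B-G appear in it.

Sort edges by weight, then run Kruskal:
A-B (1): add — endpoints in different components.
A-F (2): add — endpoints in different components.
B-D (3): add — endpoints in different components.
B-G (4): add — endpoints in different components.
A-D (5): skip — A and D already connected.
B-F (7): skip — B and F already connected.
E-F (8): add — endpoints in different components.
C-E (9): add — endpoints in different components.
MST edge set: {A-B, A-F, B-D, B-G, E-F, C-E}.
Of the listed edges, {A-F, C-E, B-G} are in the MST → 3.

3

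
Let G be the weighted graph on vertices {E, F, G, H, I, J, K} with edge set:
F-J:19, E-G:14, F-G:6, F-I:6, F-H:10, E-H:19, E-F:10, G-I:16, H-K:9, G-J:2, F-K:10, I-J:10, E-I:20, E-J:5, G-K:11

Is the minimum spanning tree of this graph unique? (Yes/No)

Kruskal: consider edges lightest-first.
G-J (2): add. Components now {E} {F} {G,J} {H} {I} {K}
E-J (5): add. Components now {E,G,J} {F} {H} {I} {K}
F-G (6): add. Components now {E,F,G,J} {H} {I} {K}
F-I (6): add. Components now {E,F,G,I,J} {H} {K}
H-K (9): add. Components now {E,F,G,I,J} {H,K}
E-F (10): skip — E and F already connected.
F-H (10): add. Components now {E,F,G,H,I,J,K}
Non-tree edge F-K has weight 10, equal to the heaviest edge on its tree cycle — swapping gives another MST of the same weight. Not unique.

No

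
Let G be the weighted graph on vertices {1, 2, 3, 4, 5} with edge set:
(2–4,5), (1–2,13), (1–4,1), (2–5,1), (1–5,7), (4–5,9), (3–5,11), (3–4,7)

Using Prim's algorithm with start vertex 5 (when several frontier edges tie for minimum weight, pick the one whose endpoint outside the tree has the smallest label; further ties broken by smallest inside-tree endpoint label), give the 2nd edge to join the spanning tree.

2-4

Prim's algorithm from 5:
Step 1: frontier [2–5 1, 1–5 7, 4–5 9, 3–5 11] → take 2–5 (1); add 2.
Step 2: frontier [2–4 5, 1–2 13, 1–5 7, 4–5 9, 3–5 11] → take 2–4 (5); add 4.
Step 3: frontier [1–2 13, 1–4 1, 3–4 7, 1–5 7, 3–5 11] → take 1–4 (1); add 1.
Step 4: frontier [3–4 7, 3–5 11] → take 3–4 (7); add 3.
The 2nd edge added is 2–4.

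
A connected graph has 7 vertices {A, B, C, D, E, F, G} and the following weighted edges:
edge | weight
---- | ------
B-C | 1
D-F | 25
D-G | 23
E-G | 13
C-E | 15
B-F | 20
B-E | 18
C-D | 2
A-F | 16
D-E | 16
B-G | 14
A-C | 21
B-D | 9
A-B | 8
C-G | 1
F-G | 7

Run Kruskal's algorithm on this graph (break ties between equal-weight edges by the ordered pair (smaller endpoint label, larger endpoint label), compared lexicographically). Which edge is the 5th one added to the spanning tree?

Kruskal's algorithm — process edges by increasing weight (ties by edge label):
B-C (1): add — endpoints in different components.
C-G (1): add — endpoints in different components.
C-D (2): add — endpoints in different components.
F-G (7): add — endpoints in different components.
A-B (8): add — endpoints in different components.
B-D (9): skip — B and D already connected.
E-G (13): add — endpoints in different components.
The 5th edge added is A-B.

A-B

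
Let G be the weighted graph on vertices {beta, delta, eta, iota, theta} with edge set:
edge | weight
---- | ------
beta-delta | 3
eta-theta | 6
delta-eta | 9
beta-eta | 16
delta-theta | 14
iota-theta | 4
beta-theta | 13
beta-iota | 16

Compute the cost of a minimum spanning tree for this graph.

22

Kruskal's algorithm — process edges by increasing weight (ties by edge label):
beta-delta (3): add. Components now {beta,delta} {iota} {theta} {eta}
iota-theta (4): add. Components now {beta,delta} {iota,theta} {eta}
eta-theta (6): add. Components now {beta,delta} {eta,iota,theta}
delta-eta (9): add. Components now {beta,delta,eta,iota,theta}
MST edges: beta-delta, iota-theta, eta-theta, delta-eta; total weight 3+4+6+9 = 22.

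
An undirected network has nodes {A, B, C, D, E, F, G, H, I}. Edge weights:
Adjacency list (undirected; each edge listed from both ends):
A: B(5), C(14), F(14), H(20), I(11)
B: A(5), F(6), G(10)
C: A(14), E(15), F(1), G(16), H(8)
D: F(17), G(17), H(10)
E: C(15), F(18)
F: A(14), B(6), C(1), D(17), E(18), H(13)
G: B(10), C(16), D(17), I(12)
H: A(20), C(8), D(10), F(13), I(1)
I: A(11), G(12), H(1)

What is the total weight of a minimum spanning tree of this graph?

Kruskal's algorithm — process edges by increasing weight (ties by edge label):
C—F (1): add — endpoints in different components.
H—I (1): add — endpoints in different components.
A—B (5): add — endpoints in different components.
B—F (6): add — endpoints in different components.
C—H (8): add — endpoints in different components.
B—G (10): add — endpoints in different components.
D—H (10): add — endpoints in different components.
A—I (11): skip — A and I already connected.
G—I (12): skip — G and I already connected.
F—H (13): skip — F and H already connected.
A—C (14): skip — A and C already connected.
A—F (14): skip — A and F already connected.
C—E (15): add — endpoints in different components.
MST edges: C—F, H—I, A—B, B—F, C—H, B—G, D—H, C—E; total weight 1+1+5+6+8+10+10+15 = 56.

56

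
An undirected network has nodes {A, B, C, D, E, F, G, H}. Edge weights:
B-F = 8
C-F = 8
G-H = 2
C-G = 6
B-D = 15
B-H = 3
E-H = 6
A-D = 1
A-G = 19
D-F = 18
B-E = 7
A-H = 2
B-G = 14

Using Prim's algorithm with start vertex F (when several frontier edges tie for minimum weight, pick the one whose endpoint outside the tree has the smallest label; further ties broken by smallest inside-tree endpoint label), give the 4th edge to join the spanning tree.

Grow the tree from F using Prim:
Step 1: cheapest edge leaving the tree is B-F (8); add B.
Step 2: cheapest edge leaving the tree is B-H (3); add H.
Step 3: cheapest edge leaving the tree is A-H (2); add A.
Step 4: cheapest edge leaving the tree is A-D (1); add D.
Step 5: cheapest edge leaving the tree is G-H (2); add G.
Step 6: cheapest edge leaving the tree is C-G (6); add C.
Step 7: cheapest edge leaving the tree is E-H (6); add E.
The 4th edge added is A-D.

A-D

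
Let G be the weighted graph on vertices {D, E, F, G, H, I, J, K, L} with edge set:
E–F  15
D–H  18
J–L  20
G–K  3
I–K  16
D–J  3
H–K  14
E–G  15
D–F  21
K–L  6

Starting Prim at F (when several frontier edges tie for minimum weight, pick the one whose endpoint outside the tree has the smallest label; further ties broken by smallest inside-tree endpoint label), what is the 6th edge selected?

I-K

Grow the tree from F using Prim:
Step 1: cheapest edge leaving the tree is E–F (15); add E.
Step 2: cheapest edge leaving the tree is E–G (15); add G.
Step 3: cheapest edge leaving the tree is G–K (3); add K.
Step 4: cheapest edge leaving the tree is K–L (6); add L.
Step 5: cheapest edge leaving the tree is H–K (14); add H.
Step 6: cheapest edge leaving the tree is I–K (16); add I.
Step 7: cheapest edge leaving the tree is D–H (18); add D.
Step 8: cheapest edge leaving the tree is D–J (3); add J.
The 6th edge added is I–K.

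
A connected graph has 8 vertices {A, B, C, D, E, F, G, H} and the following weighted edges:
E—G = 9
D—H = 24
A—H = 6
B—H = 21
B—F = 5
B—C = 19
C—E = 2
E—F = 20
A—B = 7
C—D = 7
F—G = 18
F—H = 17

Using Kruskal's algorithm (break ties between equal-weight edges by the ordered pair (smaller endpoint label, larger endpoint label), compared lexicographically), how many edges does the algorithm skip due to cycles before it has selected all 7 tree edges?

1

Kruskal's algorithm — process edges by increasing weight (ties by edge label):
C—E (2): add — endpoints in different components.
B—F (5): add — endpoints in different components.
A—H (6): add — endpoints in different components.
A—B (7): add — endpoints in different components.
C—D (7): add — endpoints in different components.
E—G (9): add — endpoints in different components.
F—H (17): skip — F and H already connected.
F—G (18): add — endpoints in different components.
Edges rejected before the tree was complete: 1.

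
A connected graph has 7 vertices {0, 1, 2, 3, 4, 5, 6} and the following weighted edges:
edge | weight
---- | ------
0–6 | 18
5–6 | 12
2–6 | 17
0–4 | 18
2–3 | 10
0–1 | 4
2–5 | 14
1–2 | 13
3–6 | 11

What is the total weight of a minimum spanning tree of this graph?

68

Kruskal's algorithm — process edges by increasing weight (ties by edge label):
0–1 (4): add — endpoints in different components.
2–3 (10): add — endpoints in different components.
3–6 (11): add — endpoints in different components.
5–6 (12): add — endpoints in different components.
1–2 (13): add — endpoints in different components.
2–5 (14): skip — 2 and 5 already connected.
2–6 (17): skip — 2 and 6 already connected.
0–4 (18): add — endpoints in different components.
MST edges: 0–1, 2–3, 3–6, 5–6, 1–2, 0–4; total weight 4+10+11+12+13+18 = 68.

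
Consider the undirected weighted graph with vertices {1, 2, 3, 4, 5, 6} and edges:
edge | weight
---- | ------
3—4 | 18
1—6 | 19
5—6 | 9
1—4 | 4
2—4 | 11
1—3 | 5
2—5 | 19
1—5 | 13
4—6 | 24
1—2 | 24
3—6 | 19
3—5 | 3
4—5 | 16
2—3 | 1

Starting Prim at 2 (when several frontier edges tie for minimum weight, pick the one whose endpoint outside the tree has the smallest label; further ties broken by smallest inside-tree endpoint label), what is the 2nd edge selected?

Prim, starting at 2.
Step 1: cheapest edge leaving the tree is 2—3 (1); add 3.
Step 2: cheapest edge leaving the tree is 3—5 (3); add 5.
Step 3: cheapest edge leaving the tree is 1—3 (5); add 1.
Step 4: cheapest edge leaving the tree is 1—4 (4); add 4.
Step 5: cheapest edge leaving the tree is 5—6 (9); add 6.
The 2nd edge added is 3—5.

3-5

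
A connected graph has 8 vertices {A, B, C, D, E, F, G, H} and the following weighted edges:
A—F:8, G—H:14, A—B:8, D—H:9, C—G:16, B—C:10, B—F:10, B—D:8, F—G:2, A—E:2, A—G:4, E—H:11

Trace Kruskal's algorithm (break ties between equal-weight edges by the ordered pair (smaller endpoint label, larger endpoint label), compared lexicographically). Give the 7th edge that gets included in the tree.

B-C

Sort edges by weight, then run Kruskal:
A—E (2): add — endpoints in different components.
F—G (2): add — endpoints in different components.
A—G (4): add — endpoints in different components.
A—B (8): add — endpoints in different components.
A—F (8): skip — A and F already connected.
B—D (8): add — endpoints in different components.
D—H (9): add — endpoints in different components.
B—C (10): add — endpoints in different components.
The 7th edge added is B—C.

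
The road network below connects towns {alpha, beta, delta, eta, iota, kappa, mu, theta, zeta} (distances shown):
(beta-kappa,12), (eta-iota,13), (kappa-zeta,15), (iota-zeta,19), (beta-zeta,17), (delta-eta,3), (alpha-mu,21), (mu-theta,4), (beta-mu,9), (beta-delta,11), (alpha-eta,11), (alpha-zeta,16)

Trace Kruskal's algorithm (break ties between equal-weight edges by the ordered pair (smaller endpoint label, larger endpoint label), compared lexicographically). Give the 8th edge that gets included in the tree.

Kruskal's algorithm — process edges by increasing weight (ties by edge label):
delta-eta (3): add — endpoints in different components.
mu-theta (4): add — endpoints in different components.
beta-mu (9): add — endpoints in different components.
alpha-eta (11): add — endpoints in different components.
beta-delta (11): add — endpoints in different components.
beta-kappa (12): add — endpoints in different components.
eta-iota (13): add — endpoints in different components.
kappa-zeta (15): add — endpoints in different components.
The 8th edge added is kappa-zeta.

kappa-zeta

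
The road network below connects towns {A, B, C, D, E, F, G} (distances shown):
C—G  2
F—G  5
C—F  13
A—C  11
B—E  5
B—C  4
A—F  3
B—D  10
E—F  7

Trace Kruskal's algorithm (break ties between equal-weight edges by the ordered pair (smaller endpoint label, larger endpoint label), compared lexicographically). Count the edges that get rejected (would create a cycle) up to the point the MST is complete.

Kruskal: consider edges lightest-first.
C—G (2): add. Components now {A} {B} {C,G} {D} {E} {F}
A—F (3): add. Components now {A,F} {B} {C,G} {D} {E}
B—C (4): add. Components now {A,F} {B,C,G} {D} {E}
B—E (5): add. Components now {A,F} {B,C,E,G} {D}
F—G (5): add. Components now {A,B,C,E,F,G} {D}
E—F (7): skip — E and F already connected.
B—D (10): add. Components now {A,B,C,D,E,F,G}
Edges rejected before the tree was complete: 1.

1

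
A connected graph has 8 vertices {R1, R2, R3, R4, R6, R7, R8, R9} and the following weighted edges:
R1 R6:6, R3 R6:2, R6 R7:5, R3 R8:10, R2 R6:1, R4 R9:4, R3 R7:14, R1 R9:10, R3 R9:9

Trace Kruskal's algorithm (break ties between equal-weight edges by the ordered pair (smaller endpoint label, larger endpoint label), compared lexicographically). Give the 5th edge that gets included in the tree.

Sort edges by weight, then run Kruskal:
R2 R6 (1): add — endpoints in different components.
R3 R6 (2): add — endpoints in different components.
R4 R9 (4): add — endpoints in different components.
R6 R7 (5): add — endpoints in different components.
R1 R6 (6): add — endpoints in different components.
R3 R9 (9): add — endpoints in different components.
R1 R9 (10): skip — R9 and R1 already connected.
R3 R8 (10): add — endpoints in different components.
The 5th edge added is R1 R6.

R1-R6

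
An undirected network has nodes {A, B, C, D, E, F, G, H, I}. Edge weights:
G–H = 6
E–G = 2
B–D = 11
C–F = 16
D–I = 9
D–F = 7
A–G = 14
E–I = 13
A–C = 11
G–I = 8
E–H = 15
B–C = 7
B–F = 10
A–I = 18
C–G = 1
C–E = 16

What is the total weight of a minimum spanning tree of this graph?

Sort edges by weight, then run Kruskal:
C–G (1): add — endpoints in different components.
E–G (2): add — endpoints in different components.
G–H (6): add — endpoints in different components.
B–C (7): add — endpoints in different components.
D–F (7): add — endpoints in different components.
G–I (8): add — endpoints in different components.
D–I (9): add — endpoints in different components.
B–F (10): skip — B and F already connected.
A–C (11): add — endpoints in different components.
MST edges: C–G, E–G, G–H, B–C, D–F, G–I, D–I, A–C; total weight 1+2+6+7+7+8+9+11 = 51.

51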